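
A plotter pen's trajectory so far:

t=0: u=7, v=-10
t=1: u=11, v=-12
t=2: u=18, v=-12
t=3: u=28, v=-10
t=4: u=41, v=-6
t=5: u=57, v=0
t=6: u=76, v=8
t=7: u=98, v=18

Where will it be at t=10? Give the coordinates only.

u=182, v=60

Taking differences between consecutive positions: (+4,-2), (+7,+0), (+10,+2), (+13,+4), (+16,+6), (+19,+8), (+22,+10). These grow by (+3,+2) each step.
step 8: u=98, v=18 + (+25,+12) → u=123, v=30
step 9: u=123, v=30 + (+28,+14) → u=151, v=44
step 10: u=151, v=44 + (+31,+16) → u=182, v=60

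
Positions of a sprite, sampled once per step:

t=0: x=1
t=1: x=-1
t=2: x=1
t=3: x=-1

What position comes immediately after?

Step-to-step displacements: -2, +2, -2; each is -1× the previous.
step 4: -1 + 2 → x=1

x=1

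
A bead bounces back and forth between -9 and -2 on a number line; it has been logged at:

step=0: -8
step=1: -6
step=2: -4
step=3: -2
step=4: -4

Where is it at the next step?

The value travels 2 per step and bounces off the walls at -9 and -2.
  step 5: -4 → -6

-6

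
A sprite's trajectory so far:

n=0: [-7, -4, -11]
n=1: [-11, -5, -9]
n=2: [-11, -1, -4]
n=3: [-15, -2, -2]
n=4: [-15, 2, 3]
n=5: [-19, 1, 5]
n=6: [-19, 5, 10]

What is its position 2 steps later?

Differencing gives [-4, -1, +2], [+0, +4, +5], [-4, -1, +2], [+0, +4, +5], [-4, -1, +2], [+0, +4, +5]. This is the pattern [-4, -1, +2], [+0, +4, +5] repeated.
step 7: apply [-4, -1, +2] → [-23, 4, 12]
step 8: apply [+0, +4, +5] → [-23, 8, 17]

[-23, 8, 17]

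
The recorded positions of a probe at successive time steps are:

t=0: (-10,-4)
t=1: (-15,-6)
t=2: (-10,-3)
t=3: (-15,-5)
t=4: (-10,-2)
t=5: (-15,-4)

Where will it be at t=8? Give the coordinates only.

The moves between consecutive positions are (-5,-2), (+5,+3), (-5,-2), (+5,+3), (-5,-2); they repeat the 2-cycle [(-5,-2), (+5,+3)].
step 6: apply (+5,+3) → (-10,-1)
step 7: apply (-5,-2) → (-15,-3)
step 8: apply (+5,+3) → (-10,0)

(-10,0)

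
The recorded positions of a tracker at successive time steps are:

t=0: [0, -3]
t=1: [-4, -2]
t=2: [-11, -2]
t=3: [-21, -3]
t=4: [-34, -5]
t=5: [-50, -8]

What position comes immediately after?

[-69, -12]

First differences are [-4, +1], [-7, +0], [-10, -1], [-13, -2], [-16, -3]; their common second difference is [-3, -1] (constant acceleration).
step 6: [-50, -8] + [-19, -4] → [-69, -12]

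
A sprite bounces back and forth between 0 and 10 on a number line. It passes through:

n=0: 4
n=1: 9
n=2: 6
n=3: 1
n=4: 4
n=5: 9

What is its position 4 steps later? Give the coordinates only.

The value travels 5 per step and bounces off the walls at 0 and 10.
  step 6: 9 → 6
  step 7: 6 → 1
  step 8: 1 → 4
  step 9: 4 → 9

9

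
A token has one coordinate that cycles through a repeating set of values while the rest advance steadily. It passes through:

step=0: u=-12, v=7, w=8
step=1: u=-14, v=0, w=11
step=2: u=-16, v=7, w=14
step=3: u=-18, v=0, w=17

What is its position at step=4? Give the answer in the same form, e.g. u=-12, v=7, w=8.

U: linear, -2 per step → -20 at step 4.
V: cycles through 7, 0 every 2 steps. Step 4 lands at position 0 of the cycle → 7.
W: linear, +3 per step → 20 at step 4.

u=-20, v=7, w=20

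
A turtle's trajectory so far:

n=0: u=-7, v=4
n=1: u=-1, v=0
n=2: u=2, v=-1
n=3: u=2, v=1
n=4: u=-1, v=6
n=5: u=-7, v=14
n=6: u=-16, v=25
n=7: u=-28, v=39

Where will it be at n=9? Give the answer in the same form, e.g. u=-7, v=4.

u=-61, v=76

Taking differences between consecutive positions: (+6, -4), (+3, -1), (+0, +2), (-3, +5), (-6, +8), (-9, +11), (-12, +14). These grow by (-3, +3) each step.
step 8: u=-28, v=39 + (-15, +17) → u=-43, v=56
step 9: u=-43, v=56 + (-18, +20) → u=-61, v=76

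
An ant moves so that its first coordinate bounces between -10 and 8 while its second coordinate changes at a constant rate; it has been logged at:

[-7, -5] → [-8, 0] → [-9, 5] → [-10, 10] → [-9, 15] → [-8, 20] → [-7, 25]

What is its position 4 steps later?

The first coordinate reflects between -10 and 8, moving 1 per step.
  step 7: -7 → -6
  step 8: -6 → -5
  step 9: -5 → -4
  step 10: -4 → -3
The second coordinate changes by +5 each step: at step 10 it is 45.

[-3, 45]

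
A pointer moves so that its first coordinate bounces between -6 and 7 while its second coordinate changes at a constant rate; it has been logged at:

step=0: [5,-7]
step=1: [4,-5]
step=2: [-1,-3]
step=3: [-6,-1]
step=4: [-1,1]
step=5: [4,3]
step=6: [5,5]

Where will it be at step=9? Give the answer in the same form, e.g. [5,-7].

[-2,11]

The first coordinate reflects between -6 and 7, moving 5 per step.
  step 7: 5 → 0
  step 8: 0 → -5
  step 9: -5 → -2
The second coordinate changes by +2 each step: at step 9 it is 11.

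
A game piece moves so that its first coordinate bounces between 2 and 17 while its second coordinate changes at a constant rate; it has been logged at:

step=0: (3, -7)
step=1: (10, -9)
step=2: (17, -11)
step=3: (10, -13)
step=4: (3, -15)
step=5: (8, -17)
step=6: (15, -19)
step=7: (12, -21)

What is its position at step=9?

(6, -25)

The first coordinate travels 7 per step and bounces off the walls at 2 and 17.
  step 8: 12 → 5
  step 9: 5 → 6
The second coordinate changes by -2 each step: at step 9 it is -25.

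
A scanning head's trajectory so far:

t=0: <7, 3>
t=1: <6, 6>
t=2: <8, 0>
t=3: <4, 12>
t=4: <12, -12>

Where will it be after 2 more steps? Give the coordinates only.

<28, -60>

Step-to-step displacements: <-1, +3>, <+2, -6>, <-4, +12>, <+8, -24>; each is -2× the previous.
step 5: <12, -12> + <-16, +48> → <-4, 36>
step 6: <-4, 36> + <+32, -96> → <28, -60>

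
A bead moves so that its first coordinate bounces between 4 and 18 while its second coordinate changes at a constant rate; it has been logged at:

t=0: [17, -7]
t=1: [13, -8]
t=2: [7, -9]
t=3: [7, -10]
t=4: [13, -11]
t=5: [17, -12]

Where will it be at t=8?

The first coordinate reflects between 4 and 18, moving 6 per step.
  step 6: 17 → 11
  step 7: 11 → 5
  step 8: 5 → 9
The second coordinate changes by -1 each step: at step 8 it is -15.

[9, -15]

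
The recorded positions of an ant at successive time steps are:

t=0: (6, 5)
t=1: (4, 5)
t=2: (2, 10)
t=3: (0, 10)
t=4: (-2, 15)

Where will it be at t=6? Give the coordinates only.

(-6, 20)

Step-to-step displacements: (-2, +0), (-2, +5), (-2, +0), (-2, +5) — a repeating cycle of length 2.
step 5: apply (-2, +0) → (-4, 15)
step 6: apply (-2, +5) → (-6, 20)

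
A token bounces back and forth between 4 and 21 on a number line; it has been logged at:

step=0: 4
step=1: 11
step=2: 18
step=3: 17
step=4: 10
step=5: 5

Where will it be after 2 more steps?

19

The value reflects between 4 and 21, moving 7 per step.
  step 6: 5 → 12
  step 7: 12 → 19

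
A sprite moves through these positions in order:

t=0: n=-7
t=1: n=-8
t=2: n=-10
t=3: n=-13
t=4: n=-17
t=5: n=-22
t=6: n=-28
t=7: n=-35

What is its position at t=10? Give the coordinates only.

First differences are -1, -2, -3, -4, -5, -6, -7; their common second difference is -1 (constant acceleration).
step 8: -35 − 8 → n=-43
step 9: -43 − 9 → n=-52
step 10: -52 − 10 → n=-62

n=-62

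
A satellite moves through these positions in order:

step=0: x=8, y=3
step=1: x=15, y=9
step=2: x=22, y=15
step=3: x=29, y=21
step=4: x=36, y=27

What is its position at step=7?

x=57, y=45

Constant displacement of (+7, +6) per step.
step 5: x=36, y=27 + (+7, +6) → x=43, y=33
step 6: x=43, y=33 + (+7, +6) → x=50, y=39
step 7: x=50, y=39 + (+7, +6) → x=57, y=45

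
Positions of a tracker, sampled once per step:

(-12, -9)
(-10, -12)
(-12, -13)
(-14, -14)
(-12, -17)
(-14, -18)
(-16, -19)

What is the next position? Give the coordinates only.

(-14, -22)

Step-to-step displacements: (+2, -3), (-2, -1), (-2, -1), (+2, -3), (-2, -1), (-2, -1) — a repeating cycle of length 3.
step 7: apply (+2, -3) → (-14, -22)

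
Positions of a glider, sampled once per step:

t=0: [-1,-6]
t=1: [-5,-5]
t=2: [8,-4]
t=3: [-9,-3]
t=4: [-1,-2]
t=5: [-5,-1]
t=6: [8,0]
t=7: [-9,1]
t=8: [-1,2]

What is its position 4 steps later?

First: cycles through -1, -5, 8, -9 every 4 steps. Step 12 lands at position 0 of the cycle → -1.
Second: linear, +1 per step → 6 at step 12.

[-1,6]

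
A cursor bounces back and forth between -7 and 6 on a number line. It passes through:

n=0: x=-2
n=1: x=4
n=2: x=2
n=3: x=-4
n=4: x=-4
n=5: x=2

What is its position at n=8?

x=-6

The value travels 6 per step and bounces off the walls at -7 and 6.
  step 6: 2 → 4
  step 7: 4 → -2
  step 8: -2 → -6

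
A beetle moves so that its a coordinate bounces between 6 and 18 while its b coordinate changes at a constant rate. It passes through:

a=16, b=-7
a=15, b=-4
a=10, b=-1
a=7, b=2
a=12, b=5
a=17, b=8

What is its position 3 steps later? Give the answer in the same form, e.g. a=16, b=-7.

The a coordinate reflects between 6 and 18, moving 5 per step.
  step 6: 17 → 14
  step 7: 14 → 9
  step 8: 9 → 8
The b coordinate changes by +3 each step: at step 8 it is 17.

a=8, b=17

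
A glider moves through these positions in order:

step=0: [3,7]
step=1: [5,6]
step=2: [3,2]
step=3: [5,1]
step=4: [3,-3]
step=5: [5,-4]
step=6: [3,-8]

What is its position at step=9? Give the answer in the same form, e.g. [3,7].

The moves between consecutive positions are [+2,-1], [-2,-4], [+2,-1], [-2,-4], [+2,-1], [-2,-4]; they repeat the 2-cycle [[+2,-1], [-2,-4]].
step 7: apply [+2,-1] → [5,-9]
step 8: apply [-2,-4] → [3,-13]
step 9: apply [+2,-1] → [5,-14]

[5,-14]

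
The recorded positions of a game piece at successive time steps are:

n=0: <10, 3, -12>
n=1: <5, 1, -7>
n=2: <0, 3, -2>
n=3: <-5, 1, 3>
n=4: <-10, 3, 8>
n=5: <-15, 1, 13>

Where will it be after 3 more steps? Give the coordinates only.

<-30, 3, 28>

First: linear, -5 per step → -30 at step 8.
Second: cycles through 3, 1 every 2 steps. Step 8 lands at position 0 of the cycle → 3.
Third: linear, +5 per step → 28 at step 8.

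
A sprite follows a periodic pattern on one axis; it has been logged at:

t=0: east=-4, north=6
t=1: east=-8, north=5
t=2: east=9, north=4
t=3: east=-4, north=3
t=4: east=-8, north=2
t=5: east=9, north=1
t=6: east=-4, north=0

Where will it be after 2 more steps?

east=9, north=-2

East: cycles through -4, -8, 9 every 3 steps. Step 8 lands at position 2 of the cycle → 9.
North: linear, -1 per step → -2 at step 8.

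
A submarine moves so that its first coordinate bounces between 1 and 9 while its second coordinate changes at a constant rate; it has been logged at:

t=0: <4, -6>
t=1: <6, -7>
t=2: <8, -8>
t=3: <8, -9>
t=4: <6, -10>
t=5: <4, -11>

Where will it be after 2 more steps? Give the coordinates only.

<2, -13>

The first coordinate travels 2 per step and bounces off the walls at 1 and 9.
  step 6: 4 → 2
  step 7: 2 → 2
The second coordinate changes by -1 each step: at step 7 it is -13.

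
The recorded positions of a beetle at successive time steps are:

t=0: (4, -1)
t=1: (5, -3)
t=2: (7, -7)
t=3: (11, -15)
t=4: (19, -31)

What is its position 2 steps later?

The jumps are (+1, -2), (+2, -4), (+4, -8), (+8, -16) — a geometric progression with ratio 2.
step 5: (19, -31) + (+16, -32) → (35, -63)
step 6: (35, -63) + (+32, -64) → (67, -127)

(67, -127)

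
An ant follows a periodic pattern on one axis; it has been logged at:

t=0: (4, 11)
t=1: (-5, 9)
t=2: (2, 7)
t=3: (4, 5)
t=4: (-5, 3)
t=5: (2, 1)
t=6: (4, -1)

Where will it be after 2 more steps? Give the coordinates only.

First: cycles through 4, -5, 2 every 3 steps. Step 8 lands at position 2 of the cycle → 2.
Second: linear, -2 per step → -5 at step 8.

(2, -5)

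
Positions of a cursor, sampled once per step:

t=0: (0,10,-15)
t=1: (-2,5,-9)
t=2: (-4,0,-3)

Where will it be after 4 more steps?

Each step adds (-2,-5,+6) to the position.
step 3: (-4,0,-3) + (-2,-5,+6) → (-6,-5,3)
step 4: (-6,-5,3) + (-2,-5,+6) → (-8,-10,9)
step 5: (-8,-10,9) + (-2,-5,+6) → (-10,-15,15)
step 6: (-10,-15,15) + (-2,-5,+6) → (-12,-20,21)

(-12,-20,21)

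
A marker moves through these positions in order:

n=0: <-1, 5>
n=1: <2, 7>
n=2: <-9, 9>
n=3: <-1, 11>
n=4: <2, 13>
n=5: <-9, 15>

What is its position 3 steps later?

The first coordinate repeats the cycle [-1, 2, -9] with period 3; step 8 mod 3 = 2, giving -9.
The second coordinate changes by +2 each step, so at step 8 it is 5 + 8·(2) = 21.

<-9, 21>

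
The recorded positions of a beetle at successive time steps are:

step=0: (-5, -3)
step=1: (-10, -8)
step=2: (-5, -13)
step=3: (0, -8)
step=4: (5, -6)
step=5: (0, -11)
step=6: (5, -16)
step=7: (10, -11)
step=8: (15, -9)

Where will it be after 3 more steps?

The moves between consecutive positions are (-5, -5), (+5, -5), (+5, +5), (+5, +2), (-5, -5), (+5, -5), (+5, +5), (+5, +2); they repeat the 4-cycle [(-5, -5), (+5, -5), (+5, +5), (+5, +2)].
step 9: apply (-5, -5) → (10, -14)
step 10: apply (+5, -5) → (15, -19)
step 11: apply (+5, +5) → (20, -14)

(20, -14)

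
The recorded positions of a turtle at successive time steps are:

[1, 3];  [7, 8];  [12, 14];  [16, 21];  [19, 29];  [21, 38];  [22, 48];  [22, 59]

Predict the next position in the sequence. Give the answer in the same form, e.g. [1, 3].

[21, 71]

Taking differences between consecutive positions: [+6, +5], [+5, +6], [+4, +7], [+3, +8], [+2, +9], [+1, +10], [+0, +11]. These grow by [-1, +1] each step.
step 8: [22, 59] + [-1, +12] → [21, 71]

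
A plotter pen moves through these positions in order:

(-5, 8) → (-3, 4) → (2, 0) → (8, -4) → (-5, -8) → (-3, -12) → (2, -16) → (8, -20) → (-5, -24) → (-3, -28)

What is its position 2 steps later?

(8, -36)

First: cycles through -5, -3, 2, 8 every 4 steps. Step 11 lands at position 3 of the cycle → 8.
Second: linear, -4 per step → -36 at step 11.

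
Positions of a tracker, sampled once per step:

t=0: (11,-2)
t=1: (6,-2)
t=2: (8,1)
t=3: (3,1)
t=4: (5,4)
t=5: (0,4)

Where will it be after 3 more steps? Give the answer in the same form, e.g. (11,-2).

Step-to-step displacements: (-5,+0), (+2,+3), (-5,+0), (+2,+3), (-5,+0) — a repeating cycle of length 2.
step 6: apply (+2,+3) → (2,7)
step 7: apply (-5,+0) → (-3,7)
step 8: apply (+2,+3) → (-1,10)

(-1,10)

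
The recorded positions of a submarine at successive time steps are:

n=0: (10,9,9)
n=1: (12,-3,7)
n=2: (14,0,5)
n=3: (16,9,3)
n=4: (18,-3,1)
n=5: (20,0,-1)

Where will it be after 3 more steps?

(26,0,-7)

First: linear, +2 per step → 26 at step 8.
Second: cycles through 9, -3, 0 every 3 steps. Step 8 lands at position 2 of the cycle → 0.
Third: linear, -2 per step → -7 at step 8.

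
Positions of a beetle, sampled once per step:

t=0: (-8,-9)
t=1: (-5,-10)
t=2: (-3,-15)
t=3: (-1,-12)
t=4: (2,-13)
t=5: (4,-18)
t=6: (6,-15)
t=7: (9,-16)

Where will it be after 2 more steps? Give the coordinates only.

(13,-18)

Differencing gives (+3,-1), (+2,-5), (+2,+3), (+3,-1), (+2,-5), (+2,+3), (+3,-1). This is the pattern (+3,-1), (+2,-5), (+2,+3) repeated.
step 8: apply (+2,-5) → (11,-21)
step 9: apply (+2,+3) → (13,-18)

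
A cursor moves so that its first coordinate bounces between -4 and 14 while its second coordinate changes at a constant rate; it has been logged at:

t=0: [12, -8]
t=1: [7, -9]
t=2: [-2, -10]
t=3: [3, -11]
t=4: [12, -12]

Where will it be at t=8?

[12, -16]

The first coordinate reflects between -4 and 14, moving 9 per step.
  step 5: 12 → 7
  step 6: 7 → -2
  step 7: -2 → 3
  step 8: 3 → 12
The second coordinate changes by -1 each step: at step 8 it is -16.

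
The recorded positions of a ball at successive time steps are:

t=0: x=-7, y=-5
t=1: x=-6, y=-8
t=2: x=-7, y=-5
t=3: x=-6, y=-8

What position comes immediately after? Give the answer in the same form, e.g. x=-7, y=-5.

x=-7, y=-5

The jumps are (+1, -3), (-1, +3), (+1, -3) — a geometric progression with ratio -1.
step 4: x=-6, y=-8 + (-1, +3) → x=-7, y=-5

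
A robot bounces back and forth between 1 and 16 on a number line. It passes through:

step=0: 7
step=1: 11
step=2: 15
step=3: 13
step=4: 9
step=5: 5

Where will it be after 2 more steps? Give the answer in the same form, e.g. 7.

5

The value reflects between 1 and 16, moving 4 per step.
  step 6: 5 → 1
  step 7: 1 → 5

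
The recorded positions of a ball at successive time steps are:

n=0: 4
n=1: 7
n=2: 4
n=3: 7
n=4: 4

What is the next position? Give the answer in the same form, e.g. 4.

Step-to-step displacements: +3, -3, +3, -3; each is -1× the previous.
step 5: 4 + 3 → 7

7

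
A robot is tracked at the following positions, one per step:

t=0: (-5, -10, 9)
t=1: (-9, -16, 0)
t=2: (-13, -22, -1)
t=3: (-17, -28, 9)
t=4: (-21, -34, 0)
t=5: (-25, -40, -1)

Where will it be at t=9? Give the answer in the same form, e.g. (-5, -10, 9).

(-41, -64, 9)

First: linear, -4 per step → -41 at step 9.
Second: linear, -6 per step → -64 at step 9.
Third: cycles through 9, 0, -1 every 3 steps. Step 9 lands at position 0 of the cycle → 9.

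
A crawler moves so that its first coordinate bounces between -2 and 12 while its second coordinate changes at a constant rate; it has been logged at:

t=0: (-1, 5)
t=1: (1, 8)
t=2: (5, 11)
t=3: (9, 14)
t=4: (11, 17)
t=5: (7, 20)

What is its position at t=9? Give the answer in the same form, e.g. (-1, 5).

The first coordinate reflects between -2 and 12, moving 4 per step.
  step 6: 7 → 3
  step 7: 3 → -1
  step 8: -1 → 1
  step 9: 1 → 5
The second coordinate changes by +3 each step: at step 9 it is 32.

(5, 32)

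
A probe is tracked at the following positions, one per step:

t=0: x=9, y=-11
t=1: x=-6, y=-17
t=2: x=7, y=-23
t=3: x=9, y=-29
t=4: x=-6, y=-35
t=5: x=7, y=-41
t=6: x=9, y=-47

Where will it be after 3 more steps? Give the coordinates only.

x=9, y=-65

The x coordinate repeats the cycle [9, -6, 7] with period 3; step 9 mod 3 = 0, giving 9.
The y coordinate changes by -6 each step, so at step 9 it is -11 + 9·(-6) = -65.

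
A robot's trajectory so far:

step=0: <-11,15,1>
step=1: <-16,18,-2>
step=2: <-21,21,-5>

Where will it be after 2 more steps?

<-31,27,-11>

The position changes by <-5,+3,-3> every step.
step 3: <-21,21,-5> + <-5,+3,-3> → <-26,24,-8>
step 4: <-26,24,-8> + <-5,+3,-3> → <-31,27,-11>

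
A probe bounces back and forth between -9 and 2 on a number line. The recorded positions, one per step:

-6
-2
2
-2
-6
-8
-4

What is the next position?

The value reflects between -9 and 2, moving 4 per step.
  step 7: -4 → 0

0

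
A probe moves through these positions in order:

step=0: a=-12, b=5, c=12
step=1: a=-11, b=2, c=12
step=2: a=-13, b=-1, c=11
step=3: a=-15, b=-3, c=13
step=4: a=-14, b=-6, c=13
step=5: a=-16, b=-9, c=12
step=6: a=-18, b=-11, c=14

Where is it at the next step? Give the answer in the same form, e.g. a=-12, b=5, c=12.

Differencing gives (+1, -3, +0), (-2, -3, -1), (-2, -2, +2), (+1, -3, +0), (-2, -3, -1), (-2, -2, +2). This is the pattern (+1, -3, +0), (-2, -3, -1), (-2, -2, +2) repeated.
step 7: apply (+1, -3, +0) → a=-17, b=-14, c=14

a=-17, b=-14, c=14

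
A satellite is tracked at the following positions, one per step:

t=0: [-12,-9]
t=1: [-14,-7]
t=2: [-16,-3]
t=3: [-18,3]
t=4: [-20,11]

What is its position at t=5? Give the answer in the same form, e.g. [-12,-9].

Successive displacements: [-2,+2], [-2,+4], [-2,+6], [-2,+8] — each changes by [+0,+2].
step 5: [-20,11] + [-2,+10] → [-22,21]

[-22,21]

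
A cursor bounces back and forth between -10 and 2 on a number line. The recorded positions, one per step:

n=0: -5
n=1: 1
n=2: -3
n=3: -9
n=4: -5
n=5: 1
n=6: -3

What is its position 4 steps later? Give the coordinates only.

The value travels 6 per step and bounces off the walls at -10 and 2.
  step 7: -3 → -9
  step 8: -9 → -5
  step 9: -5 → 1
  step 10: 1 → -3

-3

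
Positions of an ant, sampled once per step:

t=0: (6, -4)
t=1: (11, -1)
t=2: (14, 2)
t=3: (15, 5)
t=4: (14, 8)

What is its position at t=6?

Successive displacements: (+5, +3), (+3, +3), (+1, +3), (-1, +3) — each changes by (-2, +0).
step 5: (14, 8) + (-3, +3) → (11, 11)
step 6: (11, 11) + (-5, +3) → (6, 14)

(6, 14)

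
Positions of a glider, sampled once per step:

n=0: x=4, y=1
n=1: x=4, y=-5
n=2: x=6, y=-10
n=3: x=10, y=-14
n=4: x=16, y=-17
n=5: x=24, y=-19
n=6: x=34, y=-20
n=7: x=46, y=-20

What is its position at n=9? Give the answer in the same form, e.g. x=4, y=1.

x=76, y=-17

Successive displacements: (+0, -6), (+2, -5), (+4, -4), (+6, -3), (+8, -2), (+10, -1), (+12, +0) — each changes by (+2, +1).
step 8: x=46, y=-20 + (+14, +1) → x=60, y=-19
step 9: x=60, y=-19 + (+16, +2) → x=76, y=-17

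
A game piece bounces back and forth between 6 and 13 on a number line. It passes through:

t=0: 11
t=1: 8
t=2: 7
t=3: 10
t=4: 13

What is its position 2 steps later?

7

The value travels 3 per step and bounces off the walls at 6 and 13.
  step 5: 13 → 10
  step 6: 10 → 7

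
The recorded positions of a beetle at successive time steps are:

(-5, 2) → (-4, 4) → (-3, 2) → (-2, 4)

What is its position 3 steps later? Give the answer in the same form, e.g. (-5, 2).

First: linear, +1 per step → 1 at step 6.
Second: cycles through 2, 4 every 2 steps. Step 6 lands at position 0 of the cycle → 2.

(1, 2)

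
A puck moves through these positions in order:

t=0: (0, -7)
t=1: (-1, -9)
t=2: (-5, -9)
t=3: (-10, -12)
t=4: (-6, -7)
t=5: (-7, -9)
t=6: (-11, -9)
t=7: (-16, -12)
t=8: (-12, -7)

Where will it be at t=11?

Differencing gives (-1, -2), (-4, +0), (-5, -3), (+4, +5), (-1, -2), (-4, +0), (-5, -3), (+4, +5). This is the pattern (-1, -2), (-4, +0), (-5, -3), (+4, +5) repeated.
step 9: apply (-1, -2) → (-13, -9)
step 10: apply (-4, +0) → (-17, -9)
step 11: apply (-5, -3) → (-22, -12)

(-22, -12)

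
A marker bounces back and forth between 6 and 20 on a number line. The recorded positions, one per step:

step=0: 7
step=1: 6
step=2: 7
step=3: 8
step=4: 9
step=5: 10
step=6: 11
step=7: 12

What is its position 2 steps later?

The value travels 1 per step and bounces off the walls at 6 and 20.
  step 8: 12 → 13
  step 9: 13 → 14

14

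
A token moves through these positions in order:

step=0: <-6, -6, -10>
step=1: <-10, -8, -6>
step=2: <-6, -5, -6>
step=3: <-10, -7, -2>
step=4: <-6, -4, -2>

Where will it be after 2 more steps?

Differencing gives <-4, -2, +4>, <+4, +3, +0>, <-4, -2, +4>, <+4, +3, +0>. This is the pattern <-4, -2, +4>, <+4, +3, +0> repeated.
step 5: apply <-4, -2, +4> → <-10, -6, 2>
step 6: apply <+4, +3, +0> → <-6, -3, 2>

<-6, -3, 2>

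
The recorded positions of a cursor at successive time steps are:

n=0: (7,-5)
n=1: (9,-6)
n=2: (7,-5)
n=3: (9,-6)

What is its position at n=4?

(7,-5)

Step-to-step displacements: (+2,-1), (-2,+1), (+2,-1); each is -1× the previous.
step 4: (9,-6) + (-2,+1) → (7,-5)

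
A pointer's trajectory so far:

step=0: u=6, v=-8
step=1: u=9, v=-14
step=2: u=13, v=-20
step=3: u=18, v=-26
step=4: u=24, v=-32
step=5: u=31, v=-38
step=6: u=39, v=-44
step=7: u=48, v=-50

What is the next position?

Successive displacements: (+3, -6), (+4, -6), (+5, -6), (+6, -6), (+7, -6), (+8, -6), (+9, -6) — each changes by (+1, +0).
step 8: u=48, v=-50 + (+10, -6) → u=58, v=-56

u=58, v=-56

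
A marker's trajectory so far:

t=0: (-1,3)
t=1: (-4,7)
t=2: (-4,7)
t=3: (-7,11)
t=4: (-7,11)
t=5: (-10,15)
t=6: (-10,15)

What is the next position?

(-13,19)

The moves between consecutive positions are (-3,+4), (+0,+0), (-3,+4), (+0,+0), (-3,+4), (+0,+0); they repeat the 2-cycle [(-3,+4), (+0,+0)].
step 7: apply (-3,+4) → (-13,19)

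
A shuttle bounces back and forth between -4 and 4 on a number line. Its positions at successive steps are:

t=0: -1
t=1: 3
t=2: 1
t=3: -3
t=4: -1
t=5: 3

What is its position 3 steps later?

The value reflects between -4 and 4, moving 4 per step.
  step 6: 3 → 1
  step 7: 1 → -3
  step 8: -3 → -1

-1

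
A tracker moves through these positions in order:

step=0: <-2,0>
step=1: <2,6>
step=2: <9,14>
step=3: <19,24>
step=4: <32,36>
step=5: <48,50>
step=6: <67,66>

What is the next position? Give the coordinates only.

Successive displacements: <+4,+6>, <+7,+8>, <+10,+10>, <+13,+12>, <+16,+14>, <+19,+16> — each changes by <+3,+2>.
step 7: <67,66> + <+22,+18> → <89,84>

<89,84>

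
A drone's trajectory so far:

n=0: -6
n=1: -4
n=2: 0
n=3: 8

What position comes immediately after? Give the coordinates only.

24

Consecutive displacements +2, +4, +8 scale by a factor of 2 each step.
step 4: 8 + 16 → 24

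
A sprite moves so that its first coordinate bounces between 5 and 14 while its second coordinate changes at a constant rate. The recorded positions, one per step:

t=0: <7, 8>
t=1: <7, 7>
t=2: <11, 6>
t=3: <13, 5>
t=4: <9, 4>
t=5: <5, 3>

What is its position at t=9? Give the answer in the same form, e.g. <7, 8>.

The first coordinate travels 4 per step and bounces off the walls at 5 and 14.
  step 6: 5 → 9
  step 7: 9 → 13
  step 8: 13 → 11
  step 9: 11 → 7
The second coordinate changes by -1 each step: at step 9 it is -1.

<7, -1>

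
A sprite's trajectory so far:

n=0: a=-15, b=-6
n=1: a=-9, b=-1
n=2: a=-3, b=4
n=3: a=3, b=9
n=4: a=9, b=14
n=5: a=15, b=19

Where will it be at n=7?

a=27, b=29

Constant displacement of (+6, +5) per step.
step 6: a=15, b=19 + (+6, +5) → a=21, b=24
step 7: a=21, b=24 + (+6, +5) → a=27, b=29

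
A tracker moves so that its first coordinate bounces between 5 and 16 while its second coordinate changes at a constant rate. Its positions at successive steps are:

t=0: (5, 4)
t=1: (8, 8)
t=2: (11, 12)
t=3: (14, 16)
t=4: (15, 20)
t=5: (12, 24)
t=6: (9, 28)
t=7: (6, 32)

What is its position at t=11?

The first coordinate reflects between 5 and 16, moving 3 per step.
  step 8: 6 → 7
  step 9: 7 → 10
  step 10: 10 → 13
  step 11: 13 → 16
The second coordinate changes by +4 each step: at step 11 it is 48.

(16, 48)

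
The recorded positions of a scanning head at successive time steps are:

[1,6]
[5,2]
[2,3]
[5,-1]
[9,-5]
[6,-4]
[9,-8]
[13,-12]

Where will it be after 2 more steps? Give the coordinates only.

[13,-15]

The moves between consecutive positions are [+4,-4], [-3,+1], [+3,-4], [+4,-4], [-3,+1], [+3,-4], [+4,-4]; they repeat the 3-cycle [[+4,-4], [-3,+1], [+3,-4]].
step 8: apply [-3,+1] → [10,-11]
step 9: apply [+3,-4] → [13,-15]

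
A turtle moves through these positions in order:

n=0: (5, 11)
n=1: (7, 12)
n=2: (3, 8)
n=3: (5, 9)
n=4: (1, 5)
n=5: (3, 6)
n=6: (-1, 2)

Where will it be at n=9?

Step-to-step displacements: (+2, +1), (-4, -4), (+2, +1), (-4, -4), (+2, +1), (-4, -4) — a repeating cycle of length 2.
step 7: apply (+2, +1) → (1, 3)
step 8: apply (-4, -4) → (-3, -1)
step 9: apply (+2, +1) → (-1, 0)

(-1, 0)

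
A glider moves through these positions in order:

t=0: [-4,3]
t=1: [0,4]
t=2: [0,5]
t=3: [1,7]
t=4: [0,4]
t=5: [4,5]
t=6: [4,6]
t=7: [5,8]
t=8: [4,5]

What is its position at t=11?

Step-to-step displacements: [+4,+1], [+0,+1], [+1,+2], [-1,-3], [+4,+1], [+0,+1], [+1,+2], [-1,-3] — a repeating cycle of length 4.
step 9: apply [+4,+1] → [8,6]
step 10: apply [+0,+1] → [8,7]
step 11: apply [+1,+2] → [9,9]

[9,9]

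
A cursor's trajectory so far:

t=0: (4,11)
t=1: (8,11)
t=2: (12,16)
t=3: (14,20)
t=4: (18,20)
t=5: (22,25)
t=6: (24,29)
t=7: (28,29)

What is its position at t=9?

(34,38)

The moves between consecutive positions are (+4,+0), (+4,+5), (+2,+4), (+4,+0), (+4,+5), (+2,+4), (+4,+0); they repeat the 3-cycle [(+4,+0), (+4,+5), (+2,+4)].
step 8: apply (+4,+5) → (32,34)
step 9: apply (+2,+4) → (34,38)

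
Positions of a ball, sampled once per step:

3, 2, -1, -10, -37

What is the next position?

The jumps are -1, -3, -9, -27 — a geometric progression with ratio 3.
step 5: -37 − 81 → -118

-118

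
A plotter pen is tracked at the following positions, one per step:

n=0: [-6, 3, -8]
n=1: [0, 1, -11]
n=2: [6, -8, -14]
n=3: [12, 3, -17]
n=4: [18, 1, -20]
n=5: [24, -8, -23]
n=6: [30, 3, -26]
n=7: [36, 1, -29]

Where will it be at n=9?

[48, 3, -35]

First: linear, +6 per step → 48 at step 9.
Second: cycles through 3, 1, -8 every 3 steps. Step 9 lands at position 0 of the cycle → 3.
Third: linear, -3 per step → -35 at step 9.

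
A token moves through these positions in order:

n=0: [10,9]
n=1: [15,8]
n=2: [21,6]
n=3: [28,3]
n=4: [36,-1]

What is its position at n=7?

First differences are [+5,-1], [+6,-2], [+7,-3], [+8,-4]; their common second difference is [+1,-1] (constant acceleration).
step 5: [36,-1] + [+9,-5] → [45,-6]
step 6: [45,-6] + [+10,-6] → [55,-12]
step 7: [55,-12] + [+11,-7] → [66,-19]

[66,-19]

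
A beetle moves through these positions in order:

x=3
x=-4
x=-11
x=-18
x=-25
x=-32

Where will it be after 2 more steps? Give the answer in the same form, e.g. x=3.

x=-46

Constant displacement of -7 per step.
step 6: -32 − 7 → x=-39
step 7: -39 − 7 → x=-46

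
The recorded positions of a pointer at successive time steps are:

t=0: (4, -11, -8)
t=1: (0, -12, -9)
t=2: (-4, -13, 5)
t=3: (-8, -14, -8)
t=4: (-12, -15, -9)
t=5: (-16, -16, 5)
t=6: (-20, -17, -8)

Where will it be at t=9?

First: linear, -4 per step → -32 at step 9.
Second: linear, -1 per step → -20 at step 9.
Third: cycles through -8, -9, 5 every 3 steps. Step 9 lands at position 0 of the cycle → -8.

(-32, -20, -8)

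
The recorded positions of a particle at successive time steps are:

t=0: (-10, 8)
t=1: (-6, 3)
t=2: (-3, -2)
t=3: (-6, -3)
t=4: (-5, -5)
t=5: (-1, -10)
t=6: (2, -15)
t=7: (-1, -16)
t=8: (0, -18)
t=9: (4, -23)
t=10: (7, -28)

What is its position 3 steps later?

(9, -36)

Step-to-step displacements: (+4, -5), (+3, -5), (-3, -1), (+1, -2), (+4, -5), (+3, -5), (-3, -1), (+1, -2), (+4, -5), (+3, -5) — a repeating cycle of length 4.
step 11: apply (-3, -1) → (4, -29)
step 12: apply (+1, -2) → (5, -31)
step 13: apply (+4, -5) → (9, -36)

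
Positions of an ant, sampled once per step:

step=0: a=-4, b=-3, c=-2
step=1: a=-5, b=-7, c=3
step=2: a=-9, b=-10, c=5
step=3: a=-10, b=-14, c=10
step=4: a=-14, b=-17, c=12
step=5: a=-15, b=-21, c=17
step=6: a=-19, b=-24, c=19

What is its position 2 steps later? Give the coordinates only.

The moves between consecutive positions are (-1, -4, +5), (-4, -3, +2), (-1, -4, +5), (-4, -3, +2), (-1, -4, +5), (-4, -3, +2); they repeat the 2-cycle [(-1, -4, +5), (-4, -3, +2)].
step 7: apply (-1, -4, +5) → a=-20, b=-28, c=24
step 8: apply (-4, -3, +2) → a=-24, b=-31, c=26

a=-24, b=-31, c=26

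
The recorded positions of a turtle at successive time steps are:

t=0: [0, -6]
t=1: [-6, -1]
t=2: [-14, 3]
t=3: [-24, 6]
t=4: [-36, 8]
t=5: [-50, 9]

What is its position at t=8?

Successive displacements: [-6, +5], [-8, +4], [-10, +3], [-12, +2], [-14, +1] — each changes by [-2, -1].
step 6: [-50, 9] + [-16, +0] → [-66, 9]
step 7: [-66, 9] + [-18, -1] → [-84, 8]
step 8: [-84, 8] + [-20, -2] → [-104, 6]

[-104, 6]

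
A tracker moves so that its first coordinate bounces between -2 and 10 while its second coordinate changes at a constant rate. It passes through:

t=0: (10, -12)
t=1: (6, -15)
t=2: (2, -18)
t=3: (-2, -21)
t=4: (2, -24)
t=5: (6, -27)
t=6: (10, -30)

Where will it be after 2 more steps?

The first coordinate travels 4 per step and bounces off the walls at -2 and 10.
  step 7: 10 → 6
  step 8: 6 → 2
The second coordinate changes by -3 each step: at step 8 it is -36.

(2, -36)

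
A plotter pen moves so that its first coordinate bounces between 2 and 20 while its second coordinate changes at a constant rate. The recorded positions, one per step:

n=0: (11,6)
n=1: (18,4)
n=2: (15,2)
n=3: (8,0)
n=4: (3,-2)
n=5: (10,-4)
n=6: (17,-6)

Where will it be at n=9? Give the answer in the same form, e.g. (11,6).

(2,-12)

The first coordinate travels 7 per step and bounces off the walls at 2 and 20.
  step 7: 17 → 16
  step 8: 16 → 9
  step 9: 9 → 2
The second coordinate changes by -2 each step: at step 9 it is -12.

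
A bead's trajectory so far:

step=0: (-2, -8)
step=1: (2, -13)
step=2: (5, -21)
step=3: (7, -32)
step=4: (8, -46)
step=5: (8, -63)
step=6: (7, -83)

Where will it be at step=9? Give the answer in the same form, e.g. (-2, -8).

First differences are (+4, -5), (+3, -8), (+2, -11), (+1, -14), (+0, -17), (-1, -20); their common second difference is (-1, -3) (constant acceleration).
step 7: (7, -83) + (-2, -23) → (5, -106)
step 8: (5, -106) + (-3, -26) → (2, -132)
step 9: (2, -132) + (-4, -29) → (-2, -161)

(-2, -161)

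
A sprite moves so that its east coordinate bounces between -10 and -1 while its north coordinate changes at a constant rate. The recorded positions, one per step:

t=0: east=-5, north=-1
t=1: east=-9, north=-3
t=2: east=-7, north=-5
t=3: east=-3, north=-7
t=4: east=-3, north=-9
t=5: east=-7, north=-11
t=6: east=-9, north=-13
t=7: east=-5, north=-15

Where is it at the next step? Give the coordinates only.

The east coordinate travels 4 per step and bounces off the walls at -10 and -1.
  step 8: -5 → -1
The north coordinate changes by -2 each step: at step 8 it is -17.

east=-1, north=-17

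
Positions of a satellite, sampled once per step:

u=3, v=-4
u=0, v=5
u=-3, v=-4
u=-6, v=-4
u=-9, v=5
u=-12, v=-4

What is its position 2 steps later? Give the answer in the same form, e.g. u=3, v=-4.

U: linear, -3 per step → -18 at step 7.
V: cycles through -4, 5, -4 every 3 steps. Step 7 lands at position 1 of the cycle → 5.

u=-18, v=5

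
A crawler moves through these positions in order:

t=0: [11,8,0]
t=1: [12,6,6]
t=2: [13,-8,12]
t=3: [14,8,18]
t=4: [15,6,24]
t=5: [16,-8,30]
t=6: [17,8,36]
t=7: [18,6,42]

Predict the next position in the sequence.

[19,-8,48]

The first coordinate changes by +1 each step, so at step 8 it is 11 + 8·(1) = 19.
The second coordinate repeats the cycle [8, 6, -8] with period 3; step 8 mod 3 = 2, giving -8.
The third coordinate changes by +6 each step, so at step 8 it is 0 + 8·(6) = 48.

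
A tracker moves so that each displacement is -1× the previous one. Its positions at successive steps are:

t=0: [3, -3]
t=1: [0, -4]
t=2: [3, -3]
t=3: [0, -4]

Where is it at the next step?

Step-to-step displacements: [-3, -1], [+3, +1], [-3, -1]; each is -1× the previous.
step 4: [0, -4] + [+3, +1] → [3, -3]

[3, -3]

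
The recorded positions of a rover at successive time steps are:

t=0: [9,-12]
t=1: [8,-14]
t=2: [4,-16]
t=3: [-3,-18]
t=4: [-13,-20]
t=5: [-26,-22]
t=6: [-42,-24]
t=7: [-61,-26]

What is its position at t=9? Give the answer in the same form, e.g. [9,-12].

[-108,-30]

Successive displacements: [-1,-2], [-4,-2], [-7,-2], [-10,-2], [-13,-2], [-16,-2], [-19,-2] — each changes by [-3,+0].
step 8: [-61,-26] + [-22,-2] → [-83,-28]
step 9: [-83,-28] + [-25,-2] → [-108,-30]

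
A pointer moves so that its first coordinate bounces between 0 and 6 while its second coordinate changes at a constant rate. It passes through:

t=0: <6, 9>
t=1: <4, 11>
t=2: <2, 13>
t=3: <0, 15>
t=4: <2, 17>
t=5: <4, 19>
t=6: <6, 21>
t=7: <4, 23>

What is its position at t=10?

<2, 29>

The first coordinate travels 2 per step and bounces off the walls at 0 and 6.
  step 8: 4 → 2
  step 9: 2 → 0
  step 10: 0 → 2
The second coordinate changes by +2 each step: at step 10 it is 29.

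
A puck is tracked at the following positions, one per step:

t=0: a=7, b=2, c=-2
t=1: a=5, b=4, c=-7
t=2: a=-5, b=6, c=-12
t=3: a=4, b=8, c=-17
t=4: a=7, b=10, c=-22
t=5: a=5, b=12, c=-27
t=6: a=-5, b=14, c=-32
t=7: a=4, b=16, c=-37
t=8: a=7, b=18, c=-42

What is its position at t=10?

a=-5, b=22, c=-52

The a coordinate repeats the cycle [7, 5, -5, 4] with period 4; step 10 mod 4 = 2, giving -5.
The b coordinate changes by +2 each step, so at step 10 it is 2 + 10·(2) = 22.
The c coordinate changes by -5 each step, so at step 10 it is -2 + 10·(-5) = -52.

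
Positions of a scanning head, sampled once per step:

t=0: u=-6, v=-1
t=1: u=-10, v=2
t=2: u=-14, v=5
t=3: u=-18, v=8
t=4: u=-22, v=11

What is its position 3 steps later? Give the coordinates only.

u=-34, v=20

The position changes by (-4, +3) every step.
step 5: u=-22, v=11 + (-4, +3) → u=-26, v=14
step 6: u=-26, v=14 + (-4, +3) → u=-30, v=17
step 7: u=-30, v=17 + (-4, +3) → u=-34, v=20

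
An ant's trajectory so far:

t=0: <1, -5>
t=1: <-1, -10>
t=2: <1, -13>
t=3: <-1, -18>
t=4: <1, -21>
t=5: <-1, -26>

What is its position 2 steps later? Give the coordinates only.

The moves between consecutive positions are <-2, -5>, <+2, -3>, <-2, -5>, <+2, -3>, <-2, -5>; they repeat the 2-cycle [<-2, -5>, <+2, -3>].
step 6: apply <+2, -3> → <1, -29>
step 7: apply <-2, -5> → <-1, -34>

<-1, -34>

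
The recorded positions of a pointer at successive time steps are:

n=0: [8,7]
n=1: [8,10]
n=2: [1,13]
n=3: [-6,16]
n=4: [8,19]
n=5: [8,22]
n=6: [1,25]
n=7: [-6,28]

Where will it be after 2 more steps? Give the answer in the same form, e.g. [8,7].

First: cycles through 8, 8, 1, -6 every 4 steps. Step 9 lands at position 1 of the cycle → 8.
Second: linear, +3 per step → 34 at step 9.

[8,34]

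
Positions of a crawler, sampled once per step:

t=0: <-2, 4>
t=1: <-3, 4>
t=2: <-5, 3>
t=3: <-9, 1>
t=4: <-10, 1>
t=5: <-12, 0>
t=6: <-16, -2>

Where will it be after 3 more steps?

<-23, -5>

Step-to-step displacements: <-1, +0>, <-2, -1>, <-4, -2>, <-1, +0>, <-2, -1>, <-4, -2> — a repeating cycle of length 3.
step 7: apply <-1, +0> → <-17, -2>
step 8: apply <-2, -1> → <-19, -3>
step 9: apply <-4, -2> → <-23, -5>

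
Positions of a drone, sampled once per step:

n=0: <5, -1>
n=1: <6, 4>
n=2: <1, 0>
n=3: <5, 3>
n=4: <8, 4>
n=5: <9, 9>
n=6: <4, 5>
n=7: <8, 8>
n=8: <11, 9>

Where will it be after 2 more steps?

<7, 10>

The moves between consecutive positions are <+1, +5>, <-5, -4>, <+4, +3>, <+3, +1>, <+1, +5>, <-5, -4>, <+4, +3>, <+3, +1>; they repeat the 4-cycle [<+1, +5>, <-5, -4>, <+4, +3>, <+3, +1>].
step 9: apply <+1, +5> → <12, 14>
step 10: apply <-5, -4> → <7, 10>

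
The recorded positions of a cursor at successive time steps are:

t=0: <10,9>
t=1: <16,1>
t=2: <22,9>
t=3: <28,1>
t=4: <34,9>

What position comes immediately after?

<40,1>

The first coordinate changes by +6 each step, so at step 5 it is 10 + 5·(6) = 40.
The second coordinate repeats the cycle [9, 1] with period 2; step 5 mod 2 = 1, giving 1.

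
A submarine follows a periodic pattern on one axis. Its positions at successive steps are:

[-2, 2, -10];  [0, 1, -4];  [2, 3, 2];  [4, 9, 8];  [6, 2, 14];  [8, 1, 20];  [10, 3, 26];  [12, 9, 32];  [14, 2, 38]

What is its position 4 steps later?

First: linear, +2 per step → 22 at step 12.
Second: cycles through 2, 1, 3, 9 every 4 steps. Step 12 lands at position 0 of the cycle → 2.
Third: linear, +6 per step → 62 at step 12.

[22, 2, 62]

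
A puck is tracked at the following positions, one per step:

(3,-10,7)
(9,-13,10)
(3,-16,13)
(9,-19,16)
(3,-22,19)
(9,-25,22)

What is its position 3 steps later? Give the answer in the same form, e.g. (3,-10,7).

First: cycles through 3, 9 every 2 steps. Step 8 lands at position 0 of the cycle → 3.
Second: linear, -3 per step → -34 at step 8.
Third: linear, +3 per step → 31 at step 8.

(3,-34,31)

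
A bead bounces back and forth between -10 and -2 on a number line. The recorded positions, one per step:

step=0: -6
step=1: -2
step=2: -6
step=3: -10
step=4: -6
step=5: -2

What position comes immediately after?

The value reflects between -10 and -2, moving 4 per step.
  step 6: -2 → -6

-6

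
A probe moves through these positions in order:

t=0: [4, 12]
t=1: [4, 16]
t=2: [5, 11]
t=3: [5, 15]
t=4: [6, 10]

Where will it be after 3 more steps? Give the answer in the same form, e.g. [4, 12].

[7, 13]

The moves between consecutive positions are [+0, +4], [+1, -5], [+0, +4], [+1, -5]; they repeat the 2-cycle [[+0, +4], [+1, -5]].
step 5: apply [+0, +4] → [6, 14]
step 6: apply [+1, -5] → [7, 9]
step 7: apply [+0, +4] → [7, 13]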